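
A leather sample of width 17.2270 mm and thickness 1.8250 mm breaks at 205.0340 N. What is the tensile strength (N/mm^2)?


Formula: TS = force / (width * thickness)
Substituting: TS = 205.0340 / (17.2270 * 1.8250)
Result: 6.5216 N/mm^2


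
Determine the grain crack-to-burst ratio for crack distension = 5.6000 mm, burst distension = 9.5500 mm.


Formula: Ratio = crack / burst
Substituting: Ratio = 5.6000 / 9.5500
Result: 0.5864


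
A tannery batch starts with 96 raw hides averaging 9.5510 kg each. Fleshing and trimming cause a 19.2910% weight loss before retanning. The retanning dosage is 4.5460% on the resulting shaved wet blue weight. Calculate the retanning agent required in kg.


Total_raw = N * avg_wt = 96 * 9.5510 = 916.8960 kg
Substrate = Total_raw * (1 - loss/100) = 916.8960 * (1 - 19.2910/100) = 740.0176 kg
Retan = Substrate * pct / 100 = 740.0176 * 4.5460 / 100 = 33.6412 kg


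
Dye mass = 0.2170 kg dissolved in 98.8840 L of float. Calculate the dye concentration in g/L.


Formula: Conc = dye_mass(kg) / volume(L) * 1000
Substituting: Conc = 0.2170 / 98.8840 * 1000
Result: 2.1945 g/L


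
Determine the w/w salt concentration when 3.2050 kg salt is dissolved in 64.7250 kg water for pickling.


Formula: Conc = salt / (water + salt) * 100
Substituting: Conc = 3.2050 / (64.7250 + 3.2050) * 100
Result: 4.7181 %


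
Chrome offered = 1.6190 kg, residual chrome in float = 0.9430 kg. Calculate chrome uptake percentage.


Formula: Uptake = (offered - residual) / offered * 100
Substituting: Uptake = (1.6190 - 0.9430) / 1.6190 * 100
Result: 41.7542 %


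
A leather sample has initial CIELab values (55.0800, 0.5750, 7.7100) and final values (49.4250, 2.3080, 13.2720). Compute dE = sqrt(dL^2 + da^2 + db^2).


dL = -5.6550, da = 1.7330, db = 5.5620
dE = sqrt((-5.6550)^2 + 1.7330^2 + 5.5620^2) = 8.1190


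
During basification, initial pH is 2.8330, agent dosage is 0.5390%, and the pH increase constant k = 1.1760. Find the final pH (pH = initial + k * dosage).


Formula: pH_final = pH_initial + k * base_pct
Substituting: pH_final = 2.8330 + 1.1760 * 0.5390
Result: 3.4669


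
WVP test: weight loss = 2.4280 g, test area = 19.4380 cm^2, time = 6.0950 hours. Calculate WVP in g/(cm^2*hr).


Formula: WVP = loss / (area * time)
Substituting: WVP = 2.4280 / (19.4380 * 6.0950)
Result: 0.0204938 g/(cm^2*hr)


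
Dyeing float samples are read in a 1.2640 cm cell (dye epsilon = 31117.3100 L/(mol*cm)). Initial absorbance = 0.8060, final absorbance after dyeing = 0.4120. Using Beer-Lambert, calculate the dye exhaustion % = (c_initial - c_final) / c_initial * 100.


c_initial = A_i / (epsilon * l) = 0.8060 / (31117.3100 * 1.2640) = 2.0492e-05 mol/L
c_final = A_f / (epsilon * l) = 0.4120 / (31117.3100 * 1.2640) = 1.0475e-05 mol/L
Exhaustion = (c_initial - c_final) / c_initial * 100 = (2.0492e-05 - 1.0475e-05) / 2.0492e-05 * 100 = 48.8834 %


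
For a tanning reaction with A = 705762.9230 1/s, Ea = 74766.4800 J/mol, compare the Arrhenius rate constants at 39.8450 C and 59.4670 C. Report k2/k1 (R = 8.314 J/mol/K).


T1 = 39.8450 + 273.15 = 312.9950 K; T2 = 59.4670 + 273.15 = 332.6170 K
k1 = A * exp(-Ea/(R*T1)) = 705762.9230 * exp(-74766.4800/(8.314*312.9950)) = 2.3480e-07 1/s
k2 = A * exp(-Ea/(R*T2)) = 705762.9230 * exp(-74766.4800/(8.314*332.6170)) = 1.2788e-06 1/s
k2/k1 = 1.2788e-06 / 2.3480e-07 = 5.4464


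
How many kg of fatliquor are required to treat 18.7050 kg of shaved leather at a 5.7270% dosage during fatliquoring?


Formula: Fat = substrate * pct / 100
Substituting: Fat = 18.7050 * 5.7270 / 100
Result: 1.0712 kg


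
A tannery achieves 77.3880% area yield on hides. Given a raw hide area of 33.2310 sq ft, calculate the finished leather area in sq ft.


Formula: finished = raw * yield / 100
Substituting: finished = 33.2310 * 77.3880 / 100
Result: 25.7168 sq ft


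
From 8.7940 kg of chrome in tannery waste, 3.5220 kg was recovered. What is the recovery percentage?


Formula: Recovery = recovered / input * 100
Substituting: Recovery = 3.5220 / 8.7940 * 100
Result: 40.0500 %


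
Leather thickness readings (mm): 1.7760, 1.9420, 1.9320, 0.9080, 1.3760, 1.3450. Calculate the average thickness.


Formula: Average = sum / n
Substituting: Average = 9.2790 / 6
Result: 1.5465 mm


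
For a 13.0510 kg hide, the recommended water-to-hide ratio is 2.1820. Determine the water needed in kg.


Formula: Water = hide_weight * ratio
Substituting: Water = 13.0510 * 2.1820
Result: 28.4773 kg


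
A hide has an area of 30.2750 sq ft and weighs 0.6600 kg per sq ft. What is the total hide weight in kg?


Formula: Weight = area * weight_per_sqft
Substituting: Weight = 30.2750 * 0.6600
Result: 19.9815 kg


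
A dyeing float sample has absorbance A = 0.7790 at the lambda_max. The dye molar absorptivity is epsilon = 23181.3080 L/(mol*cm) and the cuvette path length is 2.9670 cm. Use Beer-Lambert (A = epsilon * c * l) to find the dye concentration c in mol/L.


Formula: c = A / (epsilon * l)
Substituting: c = 0.7790 / (23181.3080 * 2.9670)
Result: 1.1326e-05 mol/L


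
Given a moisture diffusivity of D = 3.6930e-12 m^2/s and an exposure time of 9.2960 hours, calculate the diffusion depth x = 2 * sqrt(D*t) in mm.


t = 9.2960 hr * 3600 = 33465.6000 s
D * t = 3.6930e-12 * 33465.6000 = 1.2359e-07
x = 2 * sqrt(D*t) = 2 * sqrt(1.2359e-07) = 7.0310e-04 m = 0.7031 mm


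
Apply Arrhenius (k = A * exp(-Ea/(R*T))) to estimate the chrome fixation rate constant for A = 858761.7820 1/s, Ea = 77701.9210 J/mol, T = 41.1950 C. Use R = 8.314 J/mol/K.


T_K = T_C + 273.15 = 41.1950 + 273.15 = 314.3450 K
exponent = -Ea / (R * T_K) = -77701.9210 / (8.314 * 314.3450) = -29.7314
k = A * exp(exponent) = 858761.7820 * exp(-29.7314) = 1.0512e-07 1/s


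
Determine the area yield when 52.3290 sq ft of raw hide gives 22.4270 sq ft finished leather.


Formula: Yield = finished / raw * 100
Substituting: Yield = 22.4270 / 52.3290 * 100
Result: 42.8577 %


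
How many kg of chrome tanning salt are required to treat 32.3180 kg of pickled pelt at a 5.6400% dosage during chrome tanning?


Formula: Chrome = substrate * pct / 100
Substituting: Chrome = 32.3180 * 5.6400 / 100
Result: 1.8227 kg


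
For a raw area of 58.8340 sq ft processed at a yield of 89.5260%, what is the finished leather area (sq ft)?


Formula: finished = raw * yield / 100
Substituting: finished = 58.8340 * 89.5260 / 100
Result: 52.6717 sq ft


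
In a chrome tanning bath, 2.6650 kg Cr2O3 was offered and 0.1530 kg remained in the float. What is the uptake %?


Formula: Uptake = (offered - residual) / offered * 100
Substituting: Uptake = (2.6650 - 0.1530) / 2.6650 * 100
Result: 94.2589 %


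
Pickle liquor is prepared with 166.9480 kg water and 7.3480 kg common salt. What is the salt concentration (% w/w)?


Formula: Conc = salt / (water + salt) * 100
Substituting: Conc = 7.3480 / (166.9480 + 7.3480) * 100
Result: 4.2158 %


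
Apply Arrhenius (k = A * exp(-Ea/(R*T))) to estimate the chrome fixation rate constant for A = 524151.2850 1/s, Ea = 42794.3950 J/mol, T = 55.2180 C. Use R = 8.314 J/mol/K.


T_K = T_C + 273.15 = 55.2180 + 273.15 = 328.3680 K
exponent = -Ea / (R * T_K) = -42794.3950 / (8.314 * 328.3680) = -15.6753
k = A * exp(exponent) = 524151.2850 * exp(-15.6753) = 0.0816127 1/s


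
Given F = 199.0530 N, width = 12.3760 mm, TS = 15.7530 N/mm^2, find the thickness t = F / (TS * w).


Formula: t = F / (TS * w)
Substituting: t = 199.0530 / (15.7530 * 12.3760)
Result: 1.0210 mm


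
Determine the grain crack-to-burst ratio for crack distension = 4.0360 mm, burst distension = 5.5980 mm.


Formula: Ratio = crack / burst
Substituting: Ratio = 4.0360 / 5.5980
Result: 0.7210


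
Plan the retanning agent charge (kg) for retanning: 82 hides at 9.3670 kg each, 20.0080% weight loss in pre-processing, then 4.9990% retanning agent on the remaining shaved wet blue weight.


Total_raw = N * avg_wt = 82 * 9.3670 = 768.0940 kg
Substrate = Total_raw * (1 - loss/100) = 768.0940 * (1 - 20.0080/100) = 614.4138 kg
Retan = Substrate * pct / 100 = 614.4138 * 4.9990 / 100 = 30.7145 kg


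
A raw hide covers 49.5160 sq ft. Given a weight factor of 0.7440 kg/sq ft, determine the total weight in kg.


Formula: Weight = area * weight_per_sqft
Substituting: Weight = 49.5160 * 0.7440
Result: 36.8399 kg


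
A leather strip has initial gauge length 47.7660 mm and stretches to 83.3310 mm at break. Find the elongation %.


Formula: Elongation = (Lf - L0) / L0 * 100
Substituting: Elongation = (83.3310 - 47.7660) / 47.7660 * 100
Result: 74.4567 %


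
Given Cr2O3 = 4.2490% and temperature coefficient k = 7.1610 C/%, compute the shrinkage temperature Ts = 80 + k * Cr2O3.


Formula: Ts = 80 + k * Cr2O3
Substituting: Ts = 80 + 7.1610 * 4.2490
Result: 110.4271 C


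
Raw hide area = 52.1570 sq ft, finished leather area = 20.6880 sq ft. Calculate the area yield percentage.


Formula: Yield = finished / raw * 100
Substituting: Yield = 20.6880 / 52.1570 * 100
Result: 39.6649 %


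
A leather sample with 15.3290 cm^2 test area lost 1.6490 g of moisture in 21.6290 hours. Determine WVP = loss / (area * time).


Formula: WVP = loss / (area * time)
Substituting: WVP = 1.6490 / (15.3290 * 21.6290)
Result: 0.00497359 g/(cm^2*hr)


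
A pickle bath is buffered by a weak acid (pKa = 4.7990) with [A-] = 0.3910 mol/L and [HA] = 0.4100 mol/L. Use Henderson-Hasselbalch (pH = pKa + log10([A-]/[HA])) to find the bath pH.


ratio = [A-] / [HA] = 0.3910 / 0.4100 = 0.9537
log10(ratio) = -0.0206071
pH = pKa + log10(ratio) = 4.7990 - 0.0206071 = 4.7784


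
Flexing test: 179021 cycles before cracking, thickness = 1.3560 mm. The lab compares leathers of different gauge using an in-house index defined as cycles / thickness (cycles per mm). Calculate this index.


Formula: Index = cycles / thickness
Substituting: Index = 179021 / 1.3560
Result: 132021.3864 cycles/mm


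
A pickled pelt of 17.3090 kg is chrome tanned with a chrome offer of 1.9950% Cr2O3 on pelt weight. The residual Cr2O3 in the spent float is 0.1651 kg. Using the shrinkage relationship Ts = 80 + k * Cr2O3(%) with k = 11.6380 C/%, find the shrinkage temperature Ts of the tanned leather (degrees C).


Offered = pelt * offer_pct / 100 = 17.3090 * 1.9950 / 100 = 0.3453 kg
Uptake = offered - residual = 0.3453 - 0.1651 = 0.1802 kg
Cr2O3% on pelt = uptake / pelt * 100 = 0.1802 / 17.3090 * 100 = 1.0412 %
Ts = 80 + k * Cr2O3% = 80 + 11.6380 * 1.0412 = 92.1170 C


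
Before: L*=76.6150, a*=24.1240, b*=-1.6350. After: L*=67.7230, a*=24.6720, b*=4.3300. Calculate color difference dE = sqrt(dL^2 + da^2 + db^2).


dL = -8.8920, da = 0.5480, db = 5.9650
dE = sqrt((-8.8920)^2 + 0.5480^2 + 5.9650^2) = 10.7214


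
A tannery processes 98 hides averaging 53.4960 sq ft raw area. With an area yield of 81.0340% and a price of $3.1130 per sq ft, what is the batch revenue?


Raw_total = N * avg_area = 98 * 53.4960 = 5242.6080 sq ft
Finished = Raw_total * yield / 100 = 5242.6080 * 81.0340 / 100 = 4248.2950 sq ft
Value = Finished * price = 4248.2950 * 3.1130 = 13224.9422 $


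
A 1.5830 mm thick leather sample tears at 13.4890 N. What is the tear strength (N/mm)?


Formula: Tear strength = force / thickness
Substituting: Tear strength = 13.4890 / 1.5830
Result: 8.5212 N/mm


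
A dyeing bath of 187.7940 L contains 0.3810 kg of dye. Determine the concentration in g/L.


Formula: Conc = dye_mass(kg) / volume(L) * 1000
Substituting: Conc = 0.3810 / 187.7940 * 1000
Result: 2.0288 g/L


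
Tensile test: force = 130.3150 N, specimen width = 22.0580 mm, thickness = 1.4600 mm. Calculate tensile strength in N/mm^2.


Formula: TS = force / (width * thickness)
Substituting: TS = 130.3150 / (22.0580 * 1.4600)
Result: 4.0465 N/mm^2


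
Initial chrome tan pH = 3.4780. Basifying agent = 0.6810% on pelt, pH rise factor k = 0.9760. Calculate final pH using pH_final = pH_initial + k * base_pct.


Formula: pH_final = pH_initial + k * base_pct
Substituting: pH_final = 3.4780 + 0.9760 * 0.6810
Result: 4.1427


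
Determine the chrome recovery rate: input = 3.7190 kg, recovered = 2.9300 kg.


Formula: Recovery = recovered / input * 100
Substituting: Recovery = 2.9300 / 3.7190 * 100
Result: 78.7846 %


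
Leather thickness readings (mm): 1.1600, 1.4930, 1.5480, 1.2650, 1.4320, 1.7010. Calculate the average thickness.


Formula: Average = sum / n
Substituting: Average = 8.5990 / 6
Result: 1.4332 mm


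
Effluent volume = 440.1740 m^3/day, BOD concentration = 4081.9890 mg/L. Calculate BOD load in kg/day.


Formula: BOD_load = volume * conc / 1000
Substituting: BOD_load = 440.1740 * 4081.9890 / 1000
Result: 1796.7854 kg/day


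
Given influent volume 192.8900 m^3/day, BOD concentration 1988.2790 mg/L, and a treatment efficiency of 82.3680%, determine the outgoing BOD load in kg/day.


Load_in = volume * conc / 1000 = 192.8900 * 1988.2790 / 1000 = 383.5191 kg/day
Removed = Load_in * eff / 100 = 383.5191 * 82.3680 / 100 = 315.8970 kg/day
Load_out = Load_in - Removed = 383.5191 - 315.8970 = 67.6221 kg/day


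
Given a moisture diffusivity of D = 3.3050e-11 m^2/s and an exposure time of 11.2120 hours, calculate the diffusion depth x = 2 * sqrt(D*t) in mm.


t = 11.2120 hr * 3600 = 40363.2000 s
D * t = 3.3050e-11 * 40363.2000 = 1.3340e-06
x = 2 * sqrt(D*t) = 2 * sqrt(1.3340e-06) = 0.00230998 m = 2.3100 mm


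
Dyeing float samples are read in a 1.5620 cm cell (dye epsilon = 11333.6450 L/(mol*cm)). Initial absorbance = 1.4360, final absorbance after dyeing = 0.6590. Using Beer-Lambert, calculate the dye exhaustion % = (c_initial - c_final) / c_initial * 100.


c_initial = A_i / (epsilon * l) = 1.4360 / (11333.6450 * 1.5620) = 8.1115e-05 mol/L
c_final = A_f / (epsilon * l) = 0.6590 / (11333.6450 * 1.5620) = 3.7225e-05 mol/L
Exhaustion = (c_initial - c_final) / c_initial * 100 = (8.1115e-05 - 3.7225e-05) / 8.1115e-05 * 100 = 54.1086 %


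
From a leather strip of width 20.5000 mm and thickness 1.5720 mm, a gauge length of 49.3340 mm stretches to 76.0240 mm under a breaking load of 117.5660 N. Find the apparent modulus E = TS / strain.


TS = F / (w * t) = 117.5660 / (20.5000 * 1.5720) = 3.6482 N/mm^2
strain = (Lf - L0) / L0 = (76.0240 - 49.3340) / 49.3340 = 0.5410
E = TS / strain = 3.6482 / 0.5410 = 6.7433 N/mm^2


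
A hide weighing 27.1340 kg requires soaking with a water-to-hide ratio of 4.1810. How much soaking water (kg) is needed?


Formula: Water = hide_weight * ratio
Substituting: Water = 27.1340 * 4.1810
Result: 113.4473 kg


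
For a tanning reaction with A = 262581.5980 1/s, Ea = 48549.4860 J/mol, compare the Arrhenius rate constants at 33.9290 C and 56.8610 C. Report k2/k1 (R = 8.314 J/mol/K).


T1 = 33.9290 + 273.15 = 307.0790 K; T2 = 56.8610 + 273.15 = 330.0110 K
k1 = A * exp(-Ea/(R*T1)) = 262581.5980 * exp(-48549.4860/(8.314*307.0790)) = 0.0014475 1/s
k2 = A * exp(-Ea/(R*T2)) = 262581.5980 * exp(-48549.4860/(8.314*330.0110)) = 0.00542626 1/s
k2/k1 = 0.00542626 / 0.0014475 = 3.7487


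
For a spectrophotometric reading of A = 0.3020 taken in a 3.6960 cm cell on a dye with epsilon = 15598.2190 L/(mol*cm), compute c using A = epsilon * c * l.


Formula: c = A / (epsilon * l)
Substituting: c = 0.3020 / (15598.2190 * 3.6960)
Result: 5.2384e-06 mol/L


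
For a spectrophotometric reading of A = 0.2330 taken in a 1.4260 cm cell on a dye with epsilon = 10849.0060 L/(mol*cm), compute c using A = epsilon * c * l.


Formula: c = A / (epsilon * l)
Substituting: c = 0.2330 / (10849.0060 * 1.4260)
Result: 1.5061e-05 mol/L


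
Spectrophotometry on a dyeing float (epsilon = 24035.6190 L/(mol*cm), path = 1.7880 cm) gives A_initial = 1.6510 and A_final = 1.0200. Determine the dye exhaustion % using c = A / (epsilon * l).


c_initial = A_i / (epsilon * l) = 1.6510 / (24035.6190 * 1.7880) = 3.8417e-05 mol/L
c_final = A_f / (epsilon * l) = 1.0200 / (24035.6190 * 1.7880) = 2.3734e-05 mol/L
Exhaustion = (c_initial - c_final) / c_initial * 100 = (3.8417e-05 - 2.3734e-05) / 3.8417e-05 * 100 = 38.2193 %


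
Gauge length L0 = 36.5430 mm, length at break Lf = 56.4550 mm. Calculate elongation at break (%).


Formula: Elongation = (Lf - L0) / L0 * 100
Substituting: Elongation = (56.4550 - 36.5430) / 36.5430 * 100
Result: 54.4892 %


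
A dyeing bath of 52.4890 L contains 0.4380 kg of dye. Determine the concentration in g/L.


Formula: Conc = dye_mass(kg) / volume(L) * 1000
Substituting: Conc = 0.4380 / 52.4890 * 1000
Result: 8.3446 g/L


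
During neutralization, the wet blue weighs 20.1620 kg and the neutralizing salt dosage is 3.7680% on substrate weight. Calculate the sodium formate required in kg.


Formula: Neutralizer = substrate * pct / 100
Substituting: Neutralizer = 20.1620 * 3.7680 / 100
Result: 0.7597 kg


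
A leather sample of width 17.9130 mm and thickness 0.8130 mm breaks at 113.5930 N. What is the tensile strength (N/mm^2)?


Formula: TS = force / (width * thickness)
Substituting: TS = 113.5930 / (17.9130 * 0.8130)
Result: 7.8000 N/mm^2


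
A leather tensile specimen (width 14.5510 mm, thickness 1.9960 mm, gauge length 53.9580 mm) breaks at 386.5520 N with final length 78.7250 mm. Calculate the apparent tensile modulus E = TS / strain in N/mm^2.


TS = F / (w * t) = 386.5520 / (14.5510 * 1.9960) = 13.3093 N/mm^2
strain = (Lf - L0) / L0 = (78.7250 - 53.9580) / 53.9580 = 0.4590
E = TS / strain = 13.3093 / 0.4590 = 28.9959 N/mm^2


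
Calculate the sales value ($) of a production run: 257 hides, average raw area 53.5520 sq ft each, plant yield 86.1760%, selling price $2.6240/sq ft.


Raw_total = N * avg_area = 257 * 53.5520 = 13762.8640 sq ft
Finished = Raw_total * yield / 100 = 13762.8640 * 86.1760 / 100 = 11860.2857 sq ft
Value = Finished * price = 11860.2857 * 2.6240 = 31121.3896 $


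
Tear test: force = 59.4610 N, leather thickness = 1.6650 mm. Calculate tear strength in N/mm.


Formula: Tear strength = force / thickness
Substituting: Tear strength = 59.4610 / 1.6650
Result: 35.7123 N/mm


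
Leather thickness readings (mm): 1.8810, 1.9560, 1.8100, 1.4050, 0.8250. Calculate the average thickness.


Formula: Average = sum / n
Substituting: Average = 7.8770 / 5
Result: 1.5754 mm


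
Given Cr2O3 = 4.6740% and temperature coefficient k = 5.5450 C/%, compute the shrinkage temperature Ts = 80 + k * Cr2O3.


Formula: Ts = 80 + k * Cr2O3
Substituting: Ts = 80 + 5.5450 * 4.6740
Result: 105.9173 C


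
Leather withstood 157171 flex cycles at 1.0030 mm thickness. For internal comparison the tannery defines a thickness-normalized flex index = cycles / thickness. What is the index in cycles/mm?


Formula: Index = cycles / thickness
Substituting: Index = 157171 / 1.0030
Result: 156700.8973 cycles/mm


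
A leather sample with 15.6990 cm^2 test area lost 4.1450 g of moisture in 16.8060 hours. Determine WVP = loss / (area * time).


Formula: WVP = loss / (area * time)
Substituting: WVP = 4.1450 / (15.6990 * 16.8060)
Result: 0.0157104 g/(cm^2*hr)


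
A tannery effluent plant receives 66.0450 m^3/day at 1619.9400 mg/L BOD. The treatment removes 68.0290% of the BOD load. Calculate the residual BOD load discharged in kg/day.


Load_in = volume * conc / 1000 = 66.0450 * 1619.9400 / 1000 = 106.9889 kg/day
Removed = Load_in * eff / 100 = 106.9889 * 68.0290 / 100 = 72.7835 kg/day
Load_out = Load_in - Removed = 106.9889 - 72.7835 = 34.2054 kg/day


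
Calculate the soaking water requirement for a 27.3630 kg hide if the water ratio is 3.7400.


Formula: Water = hide_weight * ratio
Substituting: Water = 27.3630 * 3.7400
Result: 102.3376 kg


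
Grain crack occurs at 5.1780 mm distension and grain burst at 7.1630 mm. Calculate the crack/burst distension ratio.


Formula: Ratio = crack / burst
Substituting: Ratio = 5.1780 / 7.1630
Result: 0.7229


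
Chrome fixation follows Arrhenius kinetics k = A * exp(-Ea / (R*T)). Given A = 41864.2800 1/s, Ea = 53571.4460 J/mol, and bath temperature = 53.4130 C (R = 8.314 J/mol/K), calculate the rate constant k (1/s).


T_K = T_C + 273.15 = 53.4130 + 273.15 = 326.5630 K
exponent = -Ea / (R * T_K) = -53571.4460 / (8.314 * 326.5630) = -19.7313
k = A * exp(exponent) = 41864.2800 * exp(-19.7313) = 1.1288e-04 1/s


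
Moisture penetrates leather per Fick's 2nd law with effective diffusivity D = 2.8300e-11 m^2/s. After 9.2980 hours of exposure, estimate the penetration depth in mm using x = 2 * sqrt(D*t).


t = 9.2980 hr * 3600 = 33472.8000 s
D * t = 2.8300e-11 * 33472.8000 = 9.4728e-07
x = 2 * sqrt(D*t) = 2 * sqrt(9.4728e-07) = 0.00194657 m = 1.9466 mm


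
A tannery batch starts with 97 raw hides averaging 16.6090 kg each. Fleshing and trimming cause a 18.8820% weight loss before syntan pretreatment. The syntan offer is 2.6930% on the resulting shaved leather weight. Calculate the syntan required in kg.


Total_raw = N * avg_wt = 97 * 16.6090 = 1611.0730 kg
Substrate = Total_raw * (1 - loss/100) = 1611.0730 * (1 - 18.8820/100) = 1306.8702 kg
Syntan = Substrate * pct / 100 = 1306.8702 * 2.6930 / 100 = 35.1940 kg


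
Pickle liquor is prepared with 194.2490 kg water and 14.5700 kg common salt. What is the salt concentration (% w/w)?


Formula: Conc = salt / (water + salt) * 100
Substituting: Conc = 14.5700 / (194.2490 + 14.5700) * 100
Result: 6.9773 %


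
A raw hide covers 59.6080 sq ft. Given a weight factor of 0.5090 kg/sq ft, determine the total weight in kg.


Formula: Weight = area * weight_per_sqft
Substituting: Weight = 59.6080 * 0.5090
Result: 30.3405 kg


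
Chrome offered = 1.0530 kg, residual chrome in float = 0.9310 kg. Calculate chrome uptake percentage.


Formula: Uptake = (offered - residual) / offered * 100
Substituting: Uptake = (1.0530 - 0.9310) / 1.0530 * 100
Result: 11.5859 %


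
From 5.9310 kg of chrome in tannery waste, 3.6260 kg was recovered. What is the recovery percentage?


Formula: Recovery = recovered / input * 100
Substituting: Recovery = 3.6260 / 5.9310 * 100
Result: 61.1364 %


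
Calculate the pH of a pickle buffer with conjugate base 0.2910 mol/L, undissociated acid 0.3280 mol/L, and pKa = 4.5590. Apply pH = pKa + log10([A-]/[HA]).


ratio = [A-] / [HA] = 0.2910 / 0.3280 = 0.8872
log10(ratio) = -0.0519809
pH = pKa + log10(ratio) = 4.5590 - 0.0519809 = 4.5070


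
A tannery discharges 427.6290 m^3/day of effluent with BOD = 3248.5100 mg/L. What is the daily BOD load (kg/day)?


Formula: BOD_load = volume * conc / 1000
Substituting: BOD_load = 427.6290 * 3248.5100 / 1000
Result: 1389.1571 kg/day


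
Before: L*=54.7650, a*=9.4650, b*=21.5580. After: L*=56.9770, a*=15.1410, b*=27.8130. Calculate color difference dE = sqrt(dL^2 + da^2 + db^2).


dL = 2.2120, da = 5.6760, db = 6.2550
dE = sqrt(2.2120^2 + 5.6760^2 + 6.2550^2) = 8.7313


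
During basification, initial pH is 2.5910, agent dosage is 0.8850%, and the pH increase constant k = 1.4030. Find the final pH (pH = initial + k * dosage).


Formula: pH_final = pH_initial + k * base_pct
Substituting: pH_final = 2.5910 + 1.4030 * 0.8850
Result: 3.8327


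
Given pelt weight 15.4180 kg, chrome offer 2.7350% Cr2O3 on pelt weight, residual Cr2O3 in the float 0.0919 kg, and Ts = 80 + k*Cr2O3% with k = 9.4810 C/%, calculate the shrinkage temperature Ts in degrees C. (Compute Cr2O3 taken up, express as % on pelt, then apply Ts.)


Offered = pelt * offer_pct / 100 = 15.4180 * 2.7350 / 100 = 0.4217 kg
Uptake = offered - residual = 0.4217 - 0.0919 = 0.3298 kg
Cr2O3% on pelt = uptake / pelt * 100 = 0.3298 / 15.4180 * 100 = 2.1389 %
Ts = 80 + k * Cr2O3% = 80 + 9.4810 * 2.1389 = 100.2793 C


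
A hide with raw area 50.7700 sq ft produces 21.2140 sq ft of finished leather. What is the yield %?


Formula: Yield = finished / raw * 100
Substituting: Yield = 21.2140 / 50.7700 * 100
Result: 41.7845 %


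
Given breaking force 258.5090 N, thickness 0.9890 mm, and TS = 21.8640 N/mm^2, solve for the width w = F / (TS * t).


Formula: w = F / (TS * t)
Substituting: w = 258.5090 / (21.8640 * 0.9890)
Result: 11.9550 mm


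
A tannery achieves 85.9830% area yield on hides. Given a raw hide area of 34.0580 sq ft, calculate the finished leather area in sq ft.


Formula: finished = raw * yield / 100
Substituting: finished = 34.0580 * 85.9830 / 100
Result: 29.2841 sq ft


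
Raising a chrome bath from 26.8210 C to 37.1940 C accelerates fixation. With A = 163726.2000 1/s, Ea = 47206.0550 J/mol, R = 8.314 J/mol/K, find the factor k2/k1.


T1 = 26.8210 + 273.15 = 299.9710 K; T2 = 37.1940 + 273.15 = 310.3440 K
k1 = A * exp(-Ea/(R*T1)) = 163726.2000 * exp(-47206.0550/(8.314*299.9710)) = 9.8565e-04 1/s
k2 = A * exp(-Ea/(R*T2)) = 163726.2000 * exp(-47206.0550/(8.314*310.3440)) = 0.00185559 1/s
k2/k1 = 0.00185559 / 9.8565e-04 = 1.8826


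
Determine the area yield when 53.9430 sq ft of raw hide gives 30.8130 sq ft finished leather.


Formula: Yield = finished / raw * 100
Substituting: Yield = 30.8130 / 53.9430 * 100
Result: 57.1214 %


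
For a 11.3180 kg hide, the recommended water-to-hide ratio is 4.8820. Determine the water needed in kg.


Formula: Water = hide_weight * ratio
Substituting: Water = 11.3180 * 4.8820
Result: 55.2545 kg


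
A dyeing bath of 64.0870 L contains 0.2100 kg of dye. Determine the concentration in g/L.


Formula: Conc = dye_mass(kg) / volume(L) * 1000
Substituting: Conc = 0.2100 / 64.0870 * 1000
Result: 3.2768 g/L


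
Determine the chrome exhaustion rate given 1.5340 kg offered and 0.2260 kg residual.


Formula: Uptake = (offered - residual) / offered * 100
Substituting: Uptake = (1.5340 - 0.2260) / 1.5340 * 100
Result: 85.2673 %


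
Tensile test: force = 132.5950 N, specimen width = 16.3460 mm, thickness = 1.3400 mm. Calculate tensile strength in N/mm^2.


Formula: TS = force / (width * thickness)
Substituting: TS = 132.5950 / (16.3460 * 1.3400)
Result: 6.0536 N/mm^2


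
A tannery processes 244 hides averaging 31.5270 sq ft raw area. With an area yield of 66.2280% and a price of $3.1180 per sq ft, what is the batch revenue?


Raw_total = N * avg_area = 244 * 31.5270 = 7692.5880 sq ft
Finished = Raw_total * yield / 100 = 7692.5880 * 66.2280 / 100 = 5094.6472 sq ft
Value = Finished * price = 5094.6472 * 3.1180 = 15885.1099 $


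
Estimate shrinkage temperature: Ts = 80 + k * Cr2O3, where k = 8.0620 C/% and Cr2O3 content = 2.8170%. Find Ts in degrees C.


Formula: Ts = 80 + k * Cr2O3
Substituting: Ts = 80 + 8.0620 * 2.8170
Result: 102.7107 C


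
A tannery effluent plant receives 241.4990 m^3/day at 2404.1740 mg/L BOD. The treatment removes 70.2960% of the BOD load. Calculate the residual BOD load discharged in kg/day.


Load_in = volume * conc / 1000 = 241.4990 * 2404.1740 / 1000 = 580.6056 kg/day
Removed = Load_in * eff / 100 = 580.6056 * 70.2960 / 100 = 408.1425 kg/day
Load_out = Load_in - Removed = 580.6056 - 408.1425 = 172.4631 kg/day


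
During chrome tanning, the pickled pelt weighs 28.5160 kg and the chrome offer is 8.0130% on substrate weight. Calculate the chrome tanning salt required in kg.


Formula: Chrome = substrate * pct / 100
Substituting: Chrome = 28.5160 * 8.0130 / 100
Result: 2.2850 kg


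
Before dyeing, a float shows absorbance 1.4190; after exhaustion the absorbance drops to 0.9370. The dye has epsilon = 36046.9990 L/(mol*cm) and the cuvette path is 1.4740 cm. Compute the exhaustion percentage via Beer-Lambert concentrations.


c_initial = A_i / (epsilon * l) = 1.4190 / (36046.9990 * 1.4740) = 2.6706e-05 mol/L
c_final = A_f / (epsilon * l) = 0.9370 / (36046.9990 * 1.4740) = 1.7635e-05 mol/L
Exhaustion = (c_initial - c_final) / c_initial * 100 = (2.6706e-05 - 1.7635e-05) / 2.6706e-05 * 100 = 33.9676 %


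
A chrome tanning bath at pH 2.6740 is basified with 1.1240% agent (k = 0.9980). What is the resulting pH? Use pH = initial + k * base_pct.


Formula: pH_final = pH_initial + k * base_pct
Substituting: pH_final = 2.6740 + 0.9980 * 1.1240
Result: 3.7958


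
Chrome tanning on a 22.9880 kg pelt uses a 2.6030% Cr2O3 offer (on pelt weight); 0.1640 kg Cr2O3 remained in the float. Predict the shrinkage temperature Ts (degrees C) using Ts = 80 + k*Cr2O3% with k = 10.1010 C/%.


Offered = pelt * offer_pct / 100 = 22.9880 * 2.6030 / 100 = 0.5984 kg
Uptake = offered - residual = 0.5984 - 0.1640 = 0.4344 kg
Cr2O3% on pelt = uptake / pelt * 100 = 0.4344 / 22.9880 * 100 = 1.8896 %
Ts = 80 + k * Cr2O3% = 80 + 10.1010 * 1.8896 = 99.0867 C


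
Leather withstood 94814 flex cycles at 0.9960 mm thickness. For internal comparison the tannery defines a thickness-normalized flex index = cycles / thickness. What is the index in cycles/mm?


Formula: Index = cycles / thickness
Substituting: Index = 94814 / 0.9960
Result: 95194.7791 cycles/mm


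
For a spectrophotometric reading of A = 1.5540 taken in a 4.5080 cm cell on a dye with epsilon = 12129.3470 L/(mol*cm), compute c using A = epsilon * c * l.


Formula: c = A / (epsilon * l)
Substituting: c = 1.5540 / (12129.3470 * 4.5080)
Result: 2.8420e-05 mol/L


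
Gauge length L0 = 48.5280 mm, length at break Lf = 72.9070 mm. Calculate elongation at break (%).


Formula: Elongation = (Lf - L0) / L0 * 100
Substituting: Elongation = (72.9070 - 48.5280) / 48.5280 * 100
Result: 50.2370 %


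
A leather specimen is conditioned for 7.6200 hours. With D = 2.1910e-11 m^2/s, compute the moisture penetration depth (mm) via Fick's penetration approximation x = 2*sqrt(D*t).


t = 7.6200 hr * 3600 = 27432.0000 s
D * t = 2.1910e-11 * 27432.0000 = 6.0104e-07
x = 2 * sqrt(D*t) = 2 * sqrt(6.0104e-07) = 0.00155053 m = 1.5505 mm


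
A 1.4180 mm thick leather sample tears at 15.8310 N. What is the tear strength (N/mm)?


Formula: Tear strength = force / thickness
Substituting: Tear strength = 15.8310 / 1.4180
Result: 11.1643 N/mm


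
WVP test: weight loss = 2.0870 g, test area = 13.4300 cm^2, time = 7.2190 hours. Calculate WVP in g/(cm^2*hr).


Formula: WVP = loss / (area * time)
Substituting: WVP = 2.0870 / (13.4300 * 7.2190)
Result: 0.0215263 g/(cm^2*hr)


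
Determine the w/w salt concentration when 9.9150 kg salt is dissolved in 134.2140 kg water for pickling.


Formula: Conc = salt / (water + salt) * 100
Substituting: Conc = 9.9150 / (134.2140 + 9.9150) * 100
Result: 6.8793 %


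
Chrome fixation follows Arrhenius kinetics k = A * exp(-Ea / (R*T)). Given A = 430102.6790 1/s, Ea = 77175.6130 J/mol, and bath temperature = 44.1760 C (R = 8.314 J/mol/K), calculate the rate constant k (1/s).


T_K = T_C + 273.15 = 44.1760 + 273.15 = 317.3260 K
exponent = -Ea / (R * T_K) = -77175.6130 / (8.314 * 317.3260) = -29.2526
k = A * exp(exponent) = 430102.6790 * exp(-29.2526) = 8.4983e-08 1/s


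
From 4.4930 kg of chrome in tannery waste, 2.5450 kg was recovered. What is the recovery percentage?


Formula: Recovery = recovered / input * 100
Substituting: Recovery = 2.5450 / 4.4930 * 100
Result: 56.6437 %


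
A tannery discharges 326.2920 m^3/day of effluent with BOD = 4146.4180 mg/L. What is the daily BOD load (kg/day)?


Formula: BOD_load = volume * conc / 1000
Substituting: BOD_load = 326.2920 * 4146.4180 / 1000
Result: 1352.9430 kg/day


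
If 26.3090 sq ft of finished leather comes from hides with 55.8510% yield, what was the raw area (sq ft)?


Formula: raw = finished * 100 / yield
Substituting: raw = 26.3090 * 100 / 55.8510
Result: 47.1057 sq ft


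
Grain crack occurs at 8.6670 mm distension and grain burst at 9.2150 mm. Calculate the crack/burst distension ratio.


Formula: Ratio = crack / burst
Substituting: Ratio = 8.6670 / 9.2150
Result: 0.9405


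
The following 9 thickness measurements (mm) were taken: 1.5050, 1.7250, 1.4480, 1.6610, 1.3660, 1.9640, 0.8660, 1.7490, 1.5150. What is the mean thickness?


Formula: Average = sum / n
Substituting: Average = 13.7990 / 9
Result: 1.5332 mm


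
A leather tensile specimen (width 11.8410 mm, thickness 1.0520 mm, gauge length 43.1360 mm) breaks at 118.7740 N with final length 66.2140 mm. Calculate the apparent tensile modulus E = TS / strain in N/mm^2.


TS = F / (w * t) = 118.7740 / (11.8410 * 1.0520) = 9.5349 N/mm^2
strain = (Lf - L0) / L0 = (66.2140 - 43.1360) / 43.1360 = 0.5350
E = TS / strain = 9.5349 / 0.5350 = 17.8221 N/mm^2


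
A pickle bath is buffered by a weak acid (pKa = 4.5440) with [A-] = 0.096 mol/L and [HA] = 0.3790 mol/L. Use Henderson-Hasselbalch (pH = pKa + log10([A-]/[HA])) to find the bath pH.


ratio = [A-] / [HA] = 0.096 / 0.3790 = 0.2533
log10(ratio) = -0.5964
pH = pKa + log10(ratio) = 4.5440 - 0.5964 = 3.9476


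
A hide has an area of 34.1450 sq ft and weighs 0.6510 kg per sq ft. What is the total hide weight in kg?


Formula: Weight = area * weight_per_sqft
Substituting: Weight = 34.1450 * 0.6510
Result: 22.2284 kg


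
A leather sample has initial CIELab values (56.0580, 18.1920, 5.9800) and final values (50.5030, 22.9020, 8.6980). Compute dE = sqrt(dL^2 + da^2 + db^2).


dL = -5.5550, da = 4.7100, db = 2.7180
dE = sqrt((-5.5550)^2 + 4.7100^2 + 2.7180^2) = 7.7737


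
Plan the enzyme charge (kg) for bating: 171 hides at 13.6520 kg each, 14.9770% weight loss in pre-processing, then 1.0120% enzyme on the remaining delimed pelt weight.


Total_raw = N * avg_wt = 171 * 13.6520 = 2334.4920 kg
Substrate = Total_raw * (1 - loss/100) = 2334.4920 * (1 - 14.9770/100) = 1984.8551 kg
Enzyme = Substrate * pct / 100 = 1984.8551 * 1.0120 / 100 = 20.0867 kg


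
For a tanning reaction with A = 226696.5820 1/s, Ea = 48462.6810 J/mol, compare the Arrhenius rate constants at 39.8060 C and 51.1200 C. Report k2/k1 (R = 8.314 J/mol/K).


T1 = 39.8060 + 273.15 = 312.9560 K; T2 = 51.1200 + 273.15 = 324.2700 K
k1 = A * exp(-Ea/(R*T1)) = 226696.5820 * exp(-48462.6810/(8.314*312.9560)) = 0.00184662 1/s
k2 = A * exp(-Ea/(R*T2)) = 226696.5820 * exp(-48462.6810/(8.314*324.2700)) = 0.0035368 1/s
k2/k1 = 0.0035368 / 0.00184662 = 1.9153


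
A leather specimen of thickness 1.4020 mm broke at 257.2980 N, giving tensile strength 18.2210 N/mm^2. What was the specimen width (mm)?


Formula: w = F / (TS * t)
Substituting: w = 257.2980 / (18.2210 * 1.4020)
Result: 10.0720 mm


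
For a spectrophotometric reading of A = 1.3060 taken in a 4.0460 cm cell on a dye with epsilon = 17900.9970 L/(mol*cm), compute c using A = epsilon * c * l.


Formula: c = A / (epsilon * l)
Substituting: c = 1.3060 / (17900.9970 * 4.0460)
Result: 1.8032e-05 mol/L


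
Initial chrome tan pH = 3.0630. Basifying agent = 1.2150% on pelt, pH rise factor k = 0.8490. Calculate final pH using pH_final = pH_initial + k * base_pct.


Formula: pH_final = pH_initial + k * base_pct
Substituting: pH_final = 3.0630 + 0.8490 * 1.2150
Result: 4.0945


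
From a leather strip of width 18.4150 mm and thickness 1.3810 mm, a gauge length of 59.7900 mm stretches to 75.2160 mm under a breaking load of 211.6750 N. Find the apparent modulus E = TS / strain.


TS = F / (w * t) = 211.6750 / (18.4150 * 1.3810) = 8.3235 N/mm^2
strain = (Lf - L0) / L0 = (75.2160 - 59.7900) / 59.7900 = 0.2580
E = TS / strain = 8.3235 / 0.2580 = 32.2611 N/mm^2


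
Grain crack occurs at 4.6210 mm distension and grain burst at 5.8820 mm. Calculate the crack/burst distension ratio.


Formula: Ratio = crack / burst
Substituting: Ratio = 4.6210 / 5.8820
Result: 0.7856


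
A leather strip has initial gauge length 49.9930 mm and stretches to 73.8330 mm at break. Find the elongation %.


Formula: Elongation = (Lf - L0) / L0 * 100
Substituting: Elongation = (73.8330 - 49.9930) / 49.9930 * 100
Result: 47.6867 %


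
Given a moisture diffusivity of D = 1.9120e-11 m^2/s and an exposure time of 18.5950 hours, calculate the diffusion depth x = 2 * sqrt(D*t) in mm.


t = 18.5950 hr * 3600 = 66942.0000 s
D * t = 1.9120e-11 * 66942.0000 = 1.2799e-06
x = 2 * sqrt(D*t) = 2 * sqrt(1.2799e-06) = 0.00226268 m = 2.2627 mm


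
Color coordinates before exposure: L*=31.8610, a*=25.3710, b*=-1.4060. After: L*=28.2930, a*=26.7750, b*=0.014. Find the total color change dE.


dL = -3.5680, da = 1.4040, db = 1.4200
dE = sqrt((-3.5680)^2 + 1.4040^2 + 1.4200^2) = 4.0888


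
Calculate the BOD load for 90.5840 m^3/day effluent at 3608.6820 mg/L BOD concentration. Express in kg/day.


Formula: BOD_load = volume * conc / 1000
Substituting: BOD_load = 90.5840 * 3608.6820 / 1000
Result: 326.8889 kg/day


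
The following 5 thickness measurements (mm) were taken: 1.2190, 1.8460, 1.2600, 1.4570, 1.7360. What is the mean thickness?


Formula: Average = sum / n
Substituting: Average = 7.5180 / 5
Result: 1.5036 mm


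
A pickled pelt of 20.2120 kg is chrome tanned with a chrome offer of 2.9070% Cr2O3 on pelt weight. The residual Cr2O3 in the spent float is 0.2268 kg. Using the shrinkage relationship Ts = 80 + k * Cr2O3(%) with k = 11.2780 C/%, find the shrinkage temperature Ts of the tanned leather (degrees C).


Offered = pelt * offer_pct / 100 = 20.2120 * 2.9070 / 100 = 0.5876 kg
Uptake = offered - residual = 0.5876 - 0.2268 = 0.3608 kg
Cr2O3% on pelt = uptake / pelt * 100 = 0.3608 / 20.2120 * 100 = 1.7849 %
Ts = 80 + k * Cr2O3% = 80 + 11.2780 * 1.7849 = 100.1300 C


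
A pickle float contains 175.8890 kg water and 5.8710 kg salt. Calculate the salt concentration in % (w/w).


Formula: Conc = salt / (water + salt) * 100
Substituting: Conc = 5.8710 / (175.8890 + 5.8710) * 100
Result: 3.2301 %


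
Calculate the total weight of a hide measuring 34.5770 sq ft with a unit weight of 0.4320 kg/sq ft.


Formula: Weight = area * weight_per_sqft
Substituting: Weight = 34.5770 * 0.4320
Result: 14.9373 kg


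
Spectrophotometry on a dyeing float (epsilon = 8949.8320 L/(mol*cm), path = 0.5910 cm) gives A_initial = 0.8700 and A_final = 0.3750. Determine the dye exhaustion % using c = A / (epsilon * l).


c_initial = A_i / (epsilon * l) = 0.8700 / (8949.8320 * 0.5910) = 1.6448e-04 mol/L
c_final = A_f / (epsilon * l) = 0.3750 / (8949.8320 * 0.5910) = 7.0897e-05 mol/L
Exhaustion = (c_initial - c_final) / c_initial * 100 = (1.6448e-04 - 7.0897e-05) / 1.6448e-04 * 100 = 56.8966 %


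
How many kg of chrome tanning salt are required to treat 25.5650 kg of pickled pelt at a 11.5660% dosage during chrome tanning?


Formula: Chrome = substrate * pct / 100
Substituting: Chrome = 25.5650 * 11.5660 / 100
Result: 2.9568 kg


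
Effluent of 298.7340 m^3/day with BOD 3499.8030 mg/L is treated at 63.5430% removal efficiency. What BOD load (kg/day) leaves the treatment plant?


Load_in = volume * conc / 1000 = 298.7340 * 3499.8030 / 1000 = 1045.5101 kg/day
Removed = Load_in * eff / 100 = 1045.5101 * 63.5430 / 100 = 664.3485 kg/day
Load_out = Load_in - Removed = 1045.5101 - 664.3485 = 381.1616 kg/day


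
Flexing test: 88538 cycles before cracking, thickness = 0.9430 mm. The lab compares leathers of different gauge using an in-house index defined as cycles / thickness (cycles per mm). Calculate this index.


Formula: Index = cycles / thickness
Substituting: Index = 88538 / 0.9430
Result: 93889.7137 cycles/mm


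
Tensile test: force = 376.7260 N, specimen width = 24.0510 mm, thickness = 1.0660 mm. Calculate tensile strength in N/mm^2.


Formula: TS = force / (width * thickness)
Substituting: TS = 376.7260 / (24.0510 * 1.0660)
Result: 14.6938 N/mm^2


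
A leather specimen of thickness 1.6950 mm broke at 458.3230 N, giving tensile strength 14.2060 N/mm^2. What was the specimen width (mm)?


Formula: w = F / (TS * t)
Substituting: w = 458.3230 / (14.2060 * 1.6950)
Result: 19.0340 mm


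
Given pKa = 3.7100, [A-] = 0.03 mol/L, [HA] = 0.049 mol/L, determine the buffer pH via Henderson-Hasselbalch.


ratio = [A-] / [HA] = 0.03 / 0.049 = 0.6122
log10(ratio) = -0.2131
pH = pKa + log10(ratio) = 3.7100 - 0.2131 = 3.4969


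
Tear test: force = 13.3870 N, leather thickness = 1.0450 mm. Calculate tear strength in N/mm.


Formula: Tear strength = force / thickness
Substituting: Tear strength = 13.3870 / 1.0450
Result: 12.8105 N/mm
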